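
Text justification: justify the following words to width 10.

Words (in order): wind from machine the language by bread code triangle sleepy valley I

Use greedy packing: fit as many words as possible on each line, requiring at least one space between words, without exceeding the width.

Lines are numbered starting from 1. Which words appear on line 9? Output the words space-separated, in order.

Answer: valley I

Derivation:
Line 1: ['wind', 'from'] (min_width=9, slack=1)
Line 2: ['machine'] (min_width=7, slack=3)
Line 3: ['the'] (min_width=3, slack=7)
Line 4: ['language'] (min_width=8, slack=2)
Line 5: ['by', 'bread'] (min_width=8, slack=2)
Line 6: ['code'] (min_width=4, slack=6)
Line 7: ['triangle'] (min_width=8, slack=2)
Line 8: ['sleepy'] (min_width=6, slack=4)
Line 9: ['valley', 'I'] (min_width=8, slack=2)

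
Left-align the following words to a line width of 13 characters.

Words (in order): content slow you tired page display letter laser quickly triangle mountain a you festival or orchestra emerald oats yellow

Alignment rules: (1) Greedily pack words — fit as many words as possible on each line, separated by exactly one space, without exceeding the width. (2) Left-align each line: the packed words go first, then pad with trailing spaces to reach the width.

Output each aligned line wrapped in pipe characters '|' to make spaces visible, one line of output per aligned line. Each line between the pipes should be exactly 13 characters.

Answer: |content slow |
|you tired    |
|page display |
|letter laser |
|quickly      |
|triangle     |
|mountain a   |
|you festival |
|or orchestra |
|emerald oats |
|yellow       |

Derivation:
Line 1: ['content', 'slow'] (min_width=12, slack=1)
Line 2: ['you', 'tired'] (min_width=9, slack=4)
Line 3: ['page', 'display'] (min_width=12, slack=1)
Line 4: ['letter', 'laser'] (min_width=12, slack=1)
Line 5: ['quickly'] (min_width=7, slack=6)
Line 6: ['triangle'] (min_width=8, slack=5)
Line 7: ['mountain', 'a'] (min_width=10, slack=3)
Line 8: ['you', 'festival'] (min_width=12, slack=1)
Line 9: ['or', 'orchestra'] (min_width=12, slack=1)
Line 10: ['emerald', 'oats'] (min_width=12, slack=1)
Line 11: ['yellow'] (min_width=6, slack=7)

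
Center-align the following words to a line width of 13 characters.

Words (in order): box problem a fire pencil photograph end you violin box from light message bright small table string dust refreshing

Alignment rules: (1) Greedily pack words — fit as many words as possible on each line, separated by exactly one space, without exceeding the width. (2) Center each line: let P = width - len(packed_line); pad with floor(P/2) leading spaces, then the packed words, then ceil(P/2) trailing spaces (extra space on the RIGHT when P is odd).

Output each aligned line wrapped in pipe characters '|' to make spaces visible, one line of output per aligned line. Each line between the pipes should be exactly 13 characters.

Line 1: ['box', 'problem', 'a'] (min_width=13, slack=0)
Line 2: ['fire', 'pencil'] (min_width=11, slack=2)
Line 3: ['photograph'] (min_width=10, slack=3)
Line 4: ['end', 'you'] (min_width=7, slack=6)
Line 5: ['violin', 'box'] (min_width=10, slack=3)
Line 6: ['from', 'light'] (min_width=10, slack=3)
Line 7: ['message'] (min_width=7, slack=6)
Line 8: ['bright', 'small'] (min_width=12, slack=1)
Line 9: ['table', 'string'] (min_width=12, slack=1)
Line 10: ['dust'] (min_width=4, slack=9)
Line 11: ['refreshing'] (min_width=10, slack=3)

Answer: |box problem a|
| fire pencil |
| photograph  |
|   end you   |
| violin box  |
| from light  |
|   message   |
|bright small |
|table string |
|    dust     |
| refreshing  |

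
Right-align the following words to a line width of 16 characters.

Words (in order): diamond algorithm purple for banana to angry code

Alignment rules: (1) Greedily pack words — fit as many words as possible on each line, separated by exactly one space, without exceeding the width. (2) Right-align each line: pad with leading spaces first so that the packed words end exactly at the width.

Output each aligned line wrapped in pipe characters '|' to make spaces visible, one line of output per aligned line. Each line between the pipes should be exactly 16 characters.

Line 1: ['diamond'] (min_width=7, slack=9)
Line 2: ['algorithm', 'purple'] (min_width=16, slack=0)
Line 3: ['for', 'banana', 'to'] (min_width=13, slack=3)
Line 4: ['angry', 'code'] (min_width=10, slack=6)

Answer: |         diamond|
|algorithm purple|
|   for banana to|
|      angry code|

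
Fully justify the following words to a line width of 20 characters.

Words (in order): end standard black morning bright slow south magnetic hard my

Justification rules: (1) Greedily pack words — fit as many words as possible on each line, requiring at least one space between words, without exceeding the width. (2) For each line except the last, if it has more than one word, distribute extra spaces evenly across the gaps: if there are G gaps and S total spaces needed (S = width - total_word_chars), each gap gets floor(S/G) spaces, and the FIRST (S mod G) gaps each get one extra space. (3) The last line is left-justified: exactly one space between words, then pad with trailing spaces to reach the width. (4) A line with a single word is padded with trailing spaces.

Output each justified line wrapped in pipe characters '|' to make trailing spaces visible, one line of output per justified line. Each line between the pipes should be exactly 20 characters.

Answer: |end  standard  black|
|morning  bright slow|
|south  magnetic hard|
|my                  |

Derivation:
Line 1: ['end', 'standard', 'black'] (min_width=18, slack=2)
Line 2: ['morning', 'bright', 'slow'] (min_width=19, slack=1)
Line 3: ['south', 'magnetic', 'hard'] (min_width=19, slack=1)
Line 4: ['my'] (min_width=2, slack=18)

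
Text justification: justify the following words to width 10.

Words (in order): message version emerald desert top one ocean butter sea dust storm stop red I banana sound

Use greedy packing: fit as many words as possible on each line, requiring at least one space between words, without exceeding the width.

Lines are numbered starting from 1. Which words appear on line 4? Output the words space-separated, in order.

Answer: desert top

Derivation:
Line 1: ['message'] (min_width=7, slack=3)
Line 2: ['version'] (min_width=7, slack=3)
Line 3: ['emerald'] (min_width=7, slack=3)
Line 4: ['desert', 'top'] (min_width=10, slack=0)
Line 5: ['one', 'ocean'] (min_width=9, slack=1)
Line 6: ['butter', 'sea'] (min_width=10, slack=0)
Line 7: ['dust', 'storm'] (min_width=10, slack=0)
Line 8: ['stop', 'red', 'I'] (min_width=10, slack=0)
Line 9: ['banana'] (min_width=6, slack=4)
Line 10: ['sound'] (min_width=5, slack=5)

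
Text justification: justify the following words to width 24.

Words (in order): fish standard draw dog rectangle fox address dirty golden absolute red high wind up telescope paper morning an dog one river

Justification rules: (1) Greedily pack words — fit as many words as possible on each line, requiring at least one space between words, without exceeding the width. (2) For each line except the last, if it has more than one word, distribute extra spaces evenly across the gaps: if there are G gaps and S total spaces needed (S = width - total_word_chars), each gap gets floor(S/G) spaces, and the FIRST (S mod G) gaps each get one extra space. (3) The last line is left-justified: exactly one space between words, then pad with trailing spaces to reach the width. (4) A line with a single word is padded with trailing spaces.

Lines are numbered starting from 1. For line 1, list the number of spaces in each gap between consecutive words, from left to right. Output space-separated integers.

Answer: 2 2 1

Derivation:
Line 1: ['fish', 'standard', 'draw', 'dog'] (min_width=22, slack=2)
Line 2: ['rectangle', 'fox', 'address'] (min_width=21, slack=3)
Line 3: ['dirty', 'golden', 'absolute'] (min_width=21, slack=3)
Line 4: ['red', 'high', 'wind', 'up'] (min_width=16, slack=8)
Line 5: ['telescope', 'paper', 'morning'] (min_width=23, slack=1)
Line 6: ['an', 'dog', 'one', 'river'] (min_width=16, slack=8)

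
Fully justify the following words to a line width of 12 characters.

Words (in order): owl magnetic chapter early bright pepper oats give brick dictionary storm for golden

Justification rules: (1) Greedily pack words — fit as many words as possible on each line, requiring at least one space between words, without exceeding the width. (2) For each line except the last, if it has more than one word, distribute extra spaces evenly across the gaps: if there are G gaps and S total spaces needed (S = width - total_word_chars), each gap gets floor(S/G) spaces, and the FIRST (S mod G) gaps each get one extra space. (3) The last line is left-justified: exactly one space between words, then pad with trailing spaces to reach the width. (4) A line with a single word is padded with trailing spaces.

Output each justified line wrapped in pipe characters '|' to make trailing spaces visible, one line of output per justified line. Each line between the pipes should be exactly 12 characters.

Answer: |owl magnetic|
|chapter     |
|early bright|
|pepper  oats|
|give   brick|
|dictionary  |
|storm    for|
|golden      |

Derivation:
Line 1: ['owl', 'magnetic'] (min_width=12, slack=0)
Line 2: ['chapter'] (min_width=7, slack=5)
Line 3: ['early', 'bright'] (min_width=12, slack=0)
Line 4: ['pepper', 'oats'] (min_width=11, slack=1)
Line 5: ['give', 'brick'] (min_width=10, slack=2)
Line 6: ['dictionary'] (min_width=10, slack=2)
Line 7: ['storm', 'for'] (min_width=9, slack=3)
Line 8: ['golden'] (min_width=6, slack=6)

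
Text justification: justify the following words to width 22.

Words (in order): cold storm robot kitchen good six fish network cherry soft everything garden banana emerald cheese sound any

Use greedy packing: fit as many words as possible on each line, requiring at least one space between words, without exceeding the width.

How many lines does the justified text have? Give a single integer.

Answer: 6

Derivation:
Line 1: ['cold', 'storm', 'robot'] (min_width=16, slack=6)
Line 2: ['kitchen', 'good', 'six', 'fish'] (min_width=21, slack=1)
Line 3: ['network', 'cherry', 'soft'] (min_width=19, slack=3)
Line 4: ['everything', 'garden'] (min_width=17, slack=5)
Line 5: ['banana', 'emerald', 'cheese'] (min_width=21, slack=1)
Line 6: ['sound', 'any'] (min_width=9, slack=13)
Total lines: 6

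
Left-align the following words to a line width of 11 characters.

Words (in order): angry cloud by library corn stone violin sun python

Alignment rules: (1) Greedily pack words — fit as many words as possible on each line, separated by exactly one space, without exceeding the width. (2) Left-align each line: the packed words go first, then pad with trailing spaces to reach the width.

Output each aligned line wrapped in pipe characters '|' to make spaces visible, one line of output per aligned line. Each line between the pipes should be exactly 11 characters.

Answer: |angry cloud|
|by library |
|corn stone |
|violin sun |
|python     |

Derivation:
Line 1: ['angry', 'cloud'] (min_width=11, slack=0)
Line 2: ['by', 'library'] (min_width=10, slack=1)
Line 3: ['corn', 'stone'] (min_width=10, slack=1)
Line 4: ['violin', 'sun'] (min_width=10, slack=1)
Line 5: ['python'] (min_width=6, slack=5)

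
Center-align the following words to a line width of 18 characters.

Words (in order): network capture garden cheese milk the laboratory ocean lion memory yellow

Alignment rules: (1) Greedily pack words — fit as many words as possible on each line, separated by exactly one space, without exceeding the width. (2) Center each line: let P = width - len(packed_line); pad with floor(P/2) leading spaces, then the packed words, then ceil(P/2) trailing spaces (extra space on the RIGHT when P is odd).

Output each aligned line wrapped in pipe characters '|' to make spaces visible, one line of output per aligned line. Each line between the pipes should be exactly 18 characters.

Answer: | network capture  |
|garden cheese milk|
|  the laboratory  |
|ocean lion memory |
|      yellow      |

Derivation:
Line 1: ['network', 'capture'] (min_width=15, slack=3)
Line 2: ['garden', 'cheese', 'milk'] (min_width=18, slack=0)
Line 3: ['the', 'laboratory'] (min_width=14, slack=4)
Line 4: ['ocean', 'lion', 'memory'] (min_width=17, slack=1)
Line 5: ['yellow'] (min_width=6, slack=12)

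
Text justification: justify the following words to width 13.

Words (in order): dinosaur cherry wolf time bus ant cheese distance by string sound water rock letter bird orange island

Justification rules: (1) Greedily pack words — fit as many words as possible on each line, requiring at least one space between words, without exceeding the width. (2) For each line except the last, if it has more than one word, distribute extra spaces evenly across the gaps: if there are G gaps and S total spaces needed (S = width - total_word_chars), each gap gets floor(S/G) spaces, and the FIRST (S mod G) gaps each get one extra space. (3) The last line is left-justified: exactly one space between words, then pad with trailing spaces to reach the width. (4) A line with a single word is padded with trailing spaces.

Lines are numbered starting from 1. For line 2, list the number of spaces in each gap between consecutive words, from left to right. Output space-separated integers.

Line 1: ['dinosaur'] (min_width=8, slack=5)
Line 2: ['cherry', 'wolf'] (min_width=11, slack=2)
Line 3: ['time', 'bus', 'ant'] (min_width=12, slack=1)
Line 4: ['cheese'] (min_width=6, slack=7)
Line 5: ['distance', 'by'] (min_width=11, slack=2)
Line 6: ['string', 'sound'] (min_width=12, slack=1)
Line 7: ['water', 'rock'] (min_width=10, slack=3)
Line 8: ['letter', 'bird'] (min_width=11, slack=2)
Line 9: ['orange', 'island'] (min_width=13, slack=0)

Answer: 3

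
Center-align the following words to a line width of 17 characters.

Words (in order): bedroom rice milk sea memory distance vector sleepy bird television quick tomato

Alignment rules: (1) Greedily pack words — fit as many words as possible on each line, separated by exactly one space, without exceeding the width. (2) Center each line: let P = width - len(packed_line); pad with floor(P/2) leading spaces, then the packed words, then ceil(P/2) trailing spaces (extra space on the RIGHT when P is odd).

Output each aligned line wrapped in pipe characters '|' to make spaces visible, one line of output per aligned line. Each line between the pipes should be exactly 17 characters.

Line 1: ['bedroom', 'rice', 'milk'] (min_width=17, slack=0)
Line 2: ['sea', 'memory'] (min_width=10, slack=7)
Line 3: ['distance', 'vector'] (min_width=15, slack=2)
Line 4: ['sleepy', 'bird'] (min_width=11, slack=6)
Line 5: ['television', 'quick'] (min_width=16, slack=1)
Line 6: ['tomato'] (min_width=6, slack=11)

Answer: |bedroom rice milk|
|   sea memory    |
| distance vector |
|   sleepy bird   |
|television quick |
|     tomato      |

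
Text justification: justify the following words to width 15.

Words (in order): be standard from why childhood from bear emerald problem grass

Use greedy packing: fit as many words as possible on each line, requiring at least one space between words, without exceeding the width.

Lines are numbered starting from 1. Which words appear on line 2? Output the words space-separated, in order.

Answer: from why

Derivation:
Line 1: ['be', 'standard'] (min_width=11, slack=4)
Line 2: ['from', 'why'] (min_width=8, slack=7)
Line 3: ['childhood', 'from'] (min_width=14, slack=1)
Line 4: ['bear', 'emerald'] (min_width=12, slack=3)
Line 5: ['problem', 'grass'] (min_width=13, slack=2)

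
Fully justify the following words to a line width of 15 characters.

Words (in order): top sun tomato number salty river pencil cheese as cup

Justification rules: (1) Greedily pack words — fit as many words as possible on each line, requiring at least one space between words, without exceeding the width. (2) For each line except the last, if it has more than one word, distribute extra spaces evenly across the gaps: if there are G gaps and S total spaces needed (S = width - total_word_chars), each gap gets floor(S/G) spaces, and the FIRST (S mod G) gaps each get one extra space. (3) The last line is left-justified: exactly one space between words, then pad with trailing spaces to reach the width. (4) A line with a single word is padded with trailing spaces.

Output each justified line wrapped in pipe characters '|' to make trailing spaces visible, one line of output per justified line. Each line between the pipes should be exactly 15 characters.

Answer: |top  sun tomato|
|number    salty|
|river    pencil|
|cheese as cup  |

Derivation:
Line 1: ['top', 'sun', 'tomato'] (min_width=14, slack=1)
Line 2: ['number', 'salty'] (min_width=12, slack=3)
Line 3: ['river', 'pencil'] (min_width=12, slack=3)
Line 4: ['cheese', 'as', 'cup'] (min_width=13, slack=2)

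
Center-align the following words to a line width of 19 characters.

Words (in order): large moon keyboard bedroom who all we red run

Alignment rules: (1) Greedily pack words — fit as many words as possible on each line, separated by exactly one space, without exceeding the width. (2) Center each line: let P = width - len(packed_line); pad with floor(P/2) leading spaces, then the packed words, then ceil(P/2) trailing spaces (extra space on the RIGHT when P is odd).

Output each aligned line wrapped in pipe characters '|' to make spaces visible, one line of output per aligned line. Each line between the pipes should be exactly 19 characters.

Line 1: ['large', 'moon', 'keyboard'] (min_width=19, slack=0)
Line 2: ['bedroom', 'who', 'all', 'we'] (min_width=18, slack=1)
Line 3: ['red', 'run'] (min_width=7, slack=12)

Answer: |large moon keyboard|
|bedroom who all we |
|      red run      |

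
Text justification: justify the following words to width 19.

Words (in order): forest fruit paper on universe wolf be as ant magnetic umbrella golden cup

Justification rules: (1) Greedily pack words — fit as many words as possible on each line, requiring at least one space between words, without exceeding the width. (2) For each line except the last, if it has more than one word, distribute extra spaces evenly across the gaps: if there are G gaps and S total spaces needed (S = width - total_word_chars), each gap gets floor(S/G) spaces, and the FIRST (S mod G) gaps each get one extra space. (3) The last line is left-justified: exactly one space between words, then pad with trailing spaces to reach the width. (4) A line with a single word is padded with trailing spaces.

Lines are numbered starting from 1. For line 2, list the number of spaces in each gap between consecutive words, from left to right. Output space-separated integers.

Line 1: ['forest', 'fruit', 'paper'] (min_width=18, slack=1)
Line 2: ['on', 'universe', 'wolf', 'be'] (min_width=19, slack=0)
Line 3: ['as', 'ant', 'magnetic'] (min_width=15, slack=4)
Line 4: ['umbrella', 'golden', 'cup'] (min_width=19, slack=0)

Answer: 1 1 1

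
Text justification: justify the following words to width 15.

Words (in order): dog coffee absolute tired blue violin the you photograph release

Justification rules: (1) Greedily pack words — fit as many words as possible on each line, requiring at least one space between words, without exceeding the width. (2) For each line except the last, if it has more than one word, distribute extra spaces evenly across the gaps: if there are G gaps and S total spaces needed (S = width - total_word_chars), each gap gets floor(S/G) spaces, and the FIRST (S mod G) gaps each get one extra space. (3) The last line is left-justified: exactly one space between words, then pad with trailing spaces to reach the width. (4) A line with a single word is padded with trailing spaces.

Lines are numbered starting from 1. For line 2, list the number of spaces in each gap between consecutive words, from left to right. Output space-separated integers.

Answer: 2

Derivation:
Line 1: ['dog', 'coffee'] (min_width=10, slack=5)
Line 2: ['absolute', 'tired'] (min_width=14, slack=1)
Line 3: ['blue', 'violin', 'the'] (min_width=15, slack=0)
Line 4: ['you', 'photograph'] (min_width=14, slack=1)
Line 5: ['release'] (min_width=7, slack=8)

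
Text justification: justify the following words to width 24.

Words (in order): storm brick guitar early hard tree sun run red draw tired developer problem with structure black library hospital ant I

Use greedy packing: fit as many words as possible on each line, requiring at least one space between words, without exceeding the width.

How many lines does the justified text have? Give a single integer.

Answer: 6

Derivation:
Line 1: ['storm', 'brick', 'guitar', 'early'] (min_width=24, slack=0)
Line 2: ['hard', 'tree', 'sun', 'run', 'red'] (min_width=21, slack=3)
Line 3: ['draw', 'tired', 'developer'] (min_width=20, slack=4)
Line 4: ['problem', 'with', 'structure'] (min_width=22, slack=2)
Line 5: ['black', 'library', 'hospital'] (min_width=22, slack=2)
Line 6: ['ant', 'I'] (min_width=5, slack=19)
Total lines: 6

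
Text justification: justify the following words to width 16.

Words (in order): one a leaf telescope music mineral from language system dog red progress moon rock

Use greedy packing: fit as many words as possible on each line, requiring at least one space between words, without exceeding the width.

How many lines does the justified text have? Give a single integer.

Answer: 6

Derivation:
Line 1: ['one', 'a', 'leaf'] (min_width=10, slack=6)
Line 2: ['telescope', 'music'] (min_width=15, slack=1)
Line 3: ['mineral', 'from'] (min_width=12, slack=4)
Line 4: ['language', 'system'] (min_width=15, slack=1)
Line 5: ['dog', 'red', 'progress'] (min_width=16, slack=0)
Line 6: ['moon', 'rock'] (min_width=9, slack=7)
Total lines: 6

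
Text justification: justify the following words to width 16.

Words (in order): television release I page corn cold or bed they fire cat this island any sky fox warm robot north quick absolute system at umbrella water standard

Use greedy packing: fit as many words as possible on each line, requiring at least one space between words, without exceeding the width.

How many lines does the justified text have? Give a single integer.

Answer: 11

Derivation:
Line 1: ['television'] (min_width=10, slack=6)
Line 2: ['release', 'I', 'page'] (min_width=14, slack=2)
Line 3: ['corn', 'cold', 'or', 'bed'] (min_width=16, slack=0)
Line 4: ['they', 'fire', 'cat'] (min_width=13, slack=3)
Line 5: ['this', 'island', 'any'] (min_width=15, slack=1)
Line 6: ['sky', 'fox', 'warm'] (min_width=12, slack=4)
Line 7: ['robot', 'north'] (min_width=11, slack=5)
Line 8: ['quick', 'absolute'] (min_width=14, slack=2)
Line 9: ['system', 'at'] (min_width=9, slack=7)
Line 10: ['umbrella', 'water'] (min_width=14, slack=2)
Line 11: ['standard'] (min_width=8, slack=8)
Total lines: 11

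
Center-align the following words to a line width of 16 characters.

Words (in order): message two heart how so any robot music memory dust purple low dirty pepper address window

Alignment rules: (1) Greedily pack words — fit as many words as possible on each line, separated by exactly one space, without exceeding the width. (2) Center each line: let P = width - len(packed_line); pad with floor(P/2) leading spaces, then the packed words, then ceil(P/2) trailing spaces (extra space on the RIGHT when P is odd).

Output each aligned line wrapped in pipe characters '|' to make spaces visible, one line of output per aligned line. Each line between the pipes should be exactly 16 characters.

Answer: |  message two   |
|heart how so any|
|  robot music   |
|  memory dust   |
|purple low dirty|
| pepper address |
|     window     |

Derivation:
Line 1: ['message', 'two'] (min_width=11, slack=5)
Line 2: ['heart', 'how', 'so', 'any'] (min_width=16, slack=0)
Line 3: ['robot', 'music'] (min_width=11, slack=5)
Line 4: ['memory', 'dust'] (min_width=11, slack=5)
Line 5: ['purple', 'low', 'dirty'] (min_width=16, slack=0)
Line 6: ['pepper', 'address'] (min_width=14, slack=2)
Line 7: ['window'] (min_width=6, slack=10)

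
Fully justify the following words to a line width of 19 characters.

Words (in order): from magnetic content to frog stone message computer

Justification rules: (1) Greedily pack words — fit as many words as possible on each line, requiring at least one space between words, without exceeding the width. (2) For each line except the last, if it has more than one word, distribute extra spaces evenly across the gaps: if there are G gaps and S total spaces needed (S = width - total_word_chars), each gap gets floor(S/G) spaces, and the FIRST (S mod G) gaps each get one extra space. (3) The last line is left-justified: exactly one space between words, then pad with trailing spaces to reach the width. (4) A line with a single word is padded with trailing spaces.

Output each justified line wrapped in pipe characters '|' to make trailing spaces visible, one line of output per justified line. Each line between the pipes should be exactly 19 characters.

Line 1: ['from', 'magnetic'] (min_width=13, slack=6)
Line 2: ['content', 'to', 'frog'] (min_width=15, slack=4)
Line 3: ['stone', 'message'] (min_width=13, slack=6)
Line 4: ['computer'] (min_width=8, slack=11)

Answer: |from       magnetic|
|content   to   frog|
|stone       message|
|computer           |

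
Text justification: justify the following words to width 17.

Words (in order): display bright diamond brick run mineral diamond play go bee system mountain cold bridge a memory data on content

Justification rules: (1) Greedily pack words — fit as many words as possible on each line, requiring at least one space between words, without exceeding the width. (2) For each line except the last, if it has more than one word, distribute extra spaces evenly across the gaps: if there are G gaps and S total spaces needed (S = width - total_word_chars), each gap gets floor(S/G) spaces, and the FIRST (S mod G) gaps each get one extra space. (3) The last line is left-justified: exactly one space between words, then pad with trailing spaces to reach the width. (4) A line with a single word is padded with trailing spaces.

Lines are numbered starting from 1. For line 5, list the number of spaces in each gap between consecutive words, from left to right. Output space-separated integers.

Line 1: ['display', 'bright'] (min_width=14, slack=3)
Line 2: ['diamond', 'brick', 'run'] (min_width=17, slack=0)
Line 3: ['mineral', 'diamond'] (min_width=15, slack=2)
Line 4: ['play', 'go', 'bee'] (min_width=11, slack=6)
Line 5: ['system', 'mountain'] (min_width=15, slack=2)
Line 6: ['cold', 'bridge', 'a'] (min_width=13, slack=4)
Line 7: ['memory', 'data', 'on'] (min_width=14, slack=3)
Line 8: ['content'] (min_width=7, slack=10)

Answer: 3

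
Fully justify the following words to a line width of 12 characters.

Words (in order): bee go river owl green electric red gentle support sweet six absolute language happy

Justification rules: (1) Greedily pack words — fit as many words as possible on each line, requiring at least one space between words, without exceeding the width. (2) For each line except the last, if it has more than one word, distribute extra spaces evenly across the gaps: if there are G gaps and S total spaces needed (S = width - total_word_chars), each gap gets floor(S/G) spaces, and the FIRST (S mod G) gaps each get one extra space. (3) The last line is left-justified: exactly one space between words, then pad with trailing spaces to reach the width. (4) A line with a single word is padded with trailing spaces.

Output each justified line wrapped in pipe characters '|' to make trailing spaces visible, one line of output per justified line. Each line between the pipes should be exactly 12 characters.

Answer: |bee go river|
|owl    green|
|electric red|
|gentle      |
|support     |
|sweet    six|
|absolute    |
|language    |
|happy       |

Derivation:
Line 1: ['bee', 'go', 'river'] (min_width=12, slack=0)
Line 2: ['owl', 'green'] (min_width=9, slack=3)
Line 3: ['electric', 'red'] (min_width=12, slack=0)
Line 4: ['gentle'] (min_width=6, slack=6)
Line 5: ['support'] (min_width=7, slack=5)
Line 6: ['sweet', 'six'] (min_width=9, slack=3)
Line 7: ['absolute'] (min_width=8, slack=4)
Line 8: ['language'] (min_width=8, slack=4)
Line 9: ['happy'] (min_width=5, slack=7)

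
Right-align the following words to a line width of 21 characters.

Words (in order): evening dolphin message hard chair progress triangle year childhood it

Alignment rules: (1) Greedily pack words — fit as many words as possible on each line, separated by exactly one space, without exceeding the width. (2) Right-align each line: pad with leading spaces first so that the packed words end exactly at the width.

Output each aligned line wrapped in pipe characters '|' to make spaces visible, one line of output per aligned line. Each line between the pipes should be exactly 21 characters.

Answer: |      evening dolphin|
|   message hard chair|
|    progress triangle|
|    year childhood it|

Derivation:
Line 1: ['evening', 'dolphin'] (min_width=15, slack=6)
Line 2: ['message', 'hard', 'chair'] (min_width=18, slack=3)
Line 3: ['progress', 'triangle'] (min_width=17, slack=4)
Line 4: ['year', 'childhood', 'it'] (min_width=17, slack=4)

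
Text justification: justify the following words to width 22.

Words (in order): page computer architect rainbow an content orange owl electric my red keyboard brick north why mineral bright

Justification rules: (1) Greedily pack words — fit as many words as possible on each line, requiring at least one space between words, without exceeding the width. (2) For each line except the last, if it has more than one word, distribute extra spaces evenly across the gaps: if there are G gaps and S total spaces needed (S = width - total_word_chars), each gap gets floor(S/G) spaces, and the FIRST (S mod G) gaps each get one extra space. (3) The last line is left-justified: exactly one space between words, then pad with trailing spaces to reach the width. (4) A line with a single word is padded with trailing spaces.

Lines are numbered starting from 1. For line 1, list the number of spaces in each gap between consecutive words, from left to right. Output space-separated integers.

Answer: 10

Derivation:
Line 1: ['page', 'computer'] (min_width=13, slack=9)
Line 2: ['architect', 'rainbow', 'an'] (min_width=20, slack=2)
Line 3: ['content', 'orange', 'owl'] (min_width=18, slack=4)
Line 4: ['electric', 'my', 'red'] (min_width=15, slack=7)
Line 5: ['keyboard', 'brick', 'north'] (min_width=20, slack=2)
Line 6: ['why', 'mineral', 'bright'] (min_width=18, slack=4)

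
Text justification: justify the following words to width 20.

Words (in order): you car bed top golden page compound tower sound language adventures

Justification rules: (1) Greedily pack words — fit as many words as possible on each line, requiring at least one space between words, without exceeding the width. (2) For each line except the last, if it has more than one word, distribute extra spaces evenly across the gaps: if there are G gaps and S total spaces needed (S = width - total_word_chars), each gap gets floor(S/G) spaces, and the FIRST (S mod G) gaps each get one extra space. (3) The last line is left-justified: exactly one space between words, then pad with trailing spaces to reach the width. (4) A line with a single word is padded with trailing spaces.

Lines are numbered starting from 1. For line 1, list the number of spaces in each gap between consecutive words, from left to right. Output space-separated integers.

Answer: 3 3 2

Derivation:
Line 1: ['you', 'car', 'bed', 'top'] (min_width=15, slack=5)
Line 2: ['golden', 'page', 'compound'] (min_width=20, slack=0)
Line 3: ['tower', 'sound', 'language'] (min_width=20, slack=0)
Line 4: ['adventures'] (min_width=10, slack=10)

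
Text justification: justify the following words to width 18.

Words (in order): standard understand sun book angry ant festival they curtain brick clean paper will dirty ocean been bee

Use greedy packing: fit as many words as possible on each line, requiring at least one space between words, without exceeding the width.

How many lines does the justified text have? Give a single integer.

Line 1: ['standard'] (min_width=8, slack=10)
Line 2: ['understand', 'sun'] (min_width=14, slack=4)
Line 3: ['book', 'angry', 'ant'] (min_width=14, slack=4)
Line 4: ['festival', 'they'] (min_width=13, slack=5)
Line 5: ['curtain', 'brick'] (min_width=13, slack=5)
Line 6: ['clean', 'paper', 'will'] (min_width=16, slack=2)
Line 7: ['dirty', 'ocean', 'been'] (min_width=16, slack=2)
Line 8: ['bee'] (min_width=3, slack=15)
Total lines: 8

Answer: 8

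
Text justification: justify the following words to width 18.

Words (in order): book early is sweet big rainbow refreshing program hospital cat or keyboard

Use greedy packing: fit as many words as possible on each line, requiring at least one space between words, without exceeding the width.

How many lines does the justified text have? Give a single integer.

Answer: 5

Derivation:
Line 1: ['book', 'early', 'is'] (min_width=13, slack=5)
Line 2: ['sweet', 'big', 'rainbow'] (min_width=17, slack=1)
Line 3: ['refreshing', 'program'] (min_width=18, slack=0)
Line 4: ['hospital', 'cat', 'or'] (min_width=15, slack=3)
Line 5: ['keyboard'] (min_width=8, slack=10)
Total lines: 5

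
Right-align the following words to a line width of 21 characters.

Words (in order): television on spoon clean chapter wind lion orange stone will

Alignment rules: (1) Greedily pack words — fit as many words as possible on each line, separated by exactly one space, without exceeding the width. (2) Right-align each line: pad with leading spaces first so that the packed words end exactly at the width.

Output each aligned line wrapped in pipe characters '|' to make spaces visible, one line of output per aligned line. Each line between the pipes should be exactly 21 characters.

Line 1: ['television', 'on', 'spoon'] (min_width=19, slack=2)
Line 2: ['clean', 'chapter', 'wind'] (min_width=18, slack=3)
Line 3: ['lion', 'orange', 'stone'] (min_width=17, slack=4)
Line 4: ['will'] (min_width=4, slack=17)

Answer: |  television on spoon|
|   clean chapter wind|
|    lion orange stone|
|                 will|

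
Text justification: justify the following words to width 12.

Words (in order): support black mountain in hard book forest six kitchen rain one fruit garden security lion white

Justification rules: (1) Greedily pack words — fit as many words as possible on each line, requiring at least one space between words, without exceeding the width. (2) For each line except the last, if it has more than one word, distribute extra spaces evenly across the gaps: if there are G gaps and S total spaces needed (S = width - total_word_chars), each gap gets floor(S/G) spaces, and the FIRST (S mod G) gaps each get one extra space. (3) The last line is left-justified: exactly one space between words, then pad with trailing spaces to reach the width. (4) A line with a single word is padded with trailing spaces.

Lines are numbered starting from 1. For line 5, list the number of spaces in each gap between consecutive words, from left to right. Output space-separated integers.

Line 1: ['support'] (min_width=7, slack=5)
Line 2: ['black'] (min_width=5, slack=7)
Line 3: ['mountain', 'in'] (min_width=11, slack=1)
Line 4: ['hard', 'book'] (min_width=9, slack=3)
Line 5: ['forest', 'six'] (min_width=10, slack=2)
Line 6: ['kitchen', 'rain'] (min_width=12, slack=0)
Line 7: ['one', 'fruit'] (min_width=9, slack=3)
Line 8: ['garden'] (min_width=6, slack=6)
Line 9: ['security'] (min_width=8, slack=4)
Line 10: ['lion', 'white'] (min_width=10, slack=2)

Answer: 3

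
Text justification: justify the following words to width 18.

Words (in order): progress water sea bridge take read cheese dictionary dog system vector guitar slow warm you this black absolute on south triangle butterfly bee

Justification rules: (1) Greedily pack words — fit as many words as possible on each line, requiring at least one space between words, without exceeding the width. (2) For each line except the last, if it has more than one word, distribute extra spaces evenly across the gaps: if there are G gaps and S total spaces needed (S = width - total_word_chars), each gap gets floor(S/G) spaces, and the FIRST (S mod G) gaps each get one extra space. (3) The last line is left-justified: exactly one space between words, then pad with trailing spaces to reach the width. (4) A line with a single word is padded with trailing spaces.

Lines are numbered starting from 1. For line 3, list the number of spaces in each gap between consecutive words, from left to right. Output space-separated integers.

Answer: 2

Derivation:
Line 1: ['progress', 'water', 'sea'] (min_width=18, slack=0)
Line 2: ['bridge', 'take', 'read'] (min_width=16, slack=2)
Line 3: ['cheese', 'dictionary'] (min_width=17, slack=1)
Line 4: ['dog', 'system', 'vector'] (min_width=17, slack=1)
Line 5: ['guitar', 'slow', 'warm'] (min_width=16, slack=2)
Line 6: ['you', 'this', 'black'] (min_width=14, slack=4)
Line 7: ['absolute', 'on', 'south'] (min_width=17, slack=1)
Line 8: ['triangle', 'butterfly'] (min_width=18, slack=0)
Line 9: ['bee'] (min_width=3, slack=15)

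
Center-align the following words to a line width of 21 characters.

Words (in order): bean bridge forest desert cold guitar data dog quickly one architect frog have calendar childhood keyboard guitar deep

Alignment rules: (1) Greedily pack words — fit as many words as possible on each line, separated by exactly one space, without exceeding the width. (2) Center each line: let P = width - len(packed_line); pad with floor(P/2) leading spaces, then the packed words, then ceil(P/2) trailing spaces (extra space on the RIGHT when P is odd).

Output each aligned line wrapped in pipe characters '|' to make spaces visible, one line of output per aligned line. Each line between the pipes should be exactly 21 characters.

Answer: | bean bridge forest  |
| desert cold guitar  |
|data dog quickly one |
| architect frog have |
| calendar childhood  |
|keyboard guitar deep |

Derivation:
Line 1: ['bean', 'bridge', 'forest'] (min_width=18, slack=3)
Line 2: ['desert', 'cold', 'guitar'] (min_width=18, slack=3)
Line 3: ['data', 'dog', 'quickly', 'one'] (min_width=20, slack=1)
Line 4: ['architect', 'frog', 'have'] (min_width=19, slack=2)
Line 5: ['calendar', 'childhood'] (min_width=18, slack=3)
Line 6: ['keyboard', 'guitar', 'deep'] (min_width=20, slack=1)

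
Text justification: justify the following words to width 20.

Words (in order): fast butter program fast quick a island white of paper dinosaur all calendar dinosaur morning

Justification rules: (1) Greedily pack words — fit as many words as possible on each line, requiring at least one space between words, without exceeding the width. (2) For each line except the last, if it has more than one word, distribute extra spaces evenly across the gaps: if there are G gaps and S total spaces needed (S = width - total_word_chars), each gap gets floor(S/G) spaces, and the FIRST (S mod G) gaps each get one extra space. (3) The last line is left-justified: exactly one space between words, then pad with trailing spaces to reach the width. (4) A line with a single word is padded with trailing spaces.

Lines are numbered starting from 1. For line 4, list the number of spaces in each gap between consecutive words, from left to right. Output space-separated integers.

Line 1: ['fast', 'butter', 'program'] (min_width=19, slack=1)
Line 2: ['fast', 'quick', 'a', 'island'] (min_width=19, slack=1)
Line 3: ['white', 'of', 'paper'] (min_width=14, slack=6)
Line 4: ['dinosaur', 'all'] (min_width=12, slack=8)
Line 5: ['calendar', 'dinosaur'] (min_width=17, slack=3)
Line 6: ['morning'] (min_width=7, slack=13)

Answer: 9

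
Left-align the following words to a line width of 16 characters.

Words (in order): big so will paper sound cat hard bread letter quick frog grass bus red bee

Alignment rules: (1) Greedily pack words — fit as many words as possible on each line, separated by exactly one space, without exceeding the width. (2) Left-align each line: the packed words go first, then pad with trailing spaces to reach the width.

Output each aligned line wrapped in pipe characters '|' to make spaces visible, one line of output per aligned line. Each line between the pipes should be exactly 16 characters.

Line 1: ['big', 'so', 'will'] (min_width=11, slack=5)
Line 2: ['paper', 'sound', 'cat'] (min_width=15, slack=1)
Line 3: ['hard', 'bread'] (min_width=10, slack=6)
Line 4: ['letter', 'quick'] (min_width=12, slack=4)
Line 5: ['frog', 'grass', 'bus'] (min_width=14, slack=2)
Line 6: ['red', 'bee'] (min_width=7, slack=9)

Answer: |big so will     |
|paper sound cat |
|hard bread      |
|letter quick    |
|frog grass bus  |
|red bee         |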